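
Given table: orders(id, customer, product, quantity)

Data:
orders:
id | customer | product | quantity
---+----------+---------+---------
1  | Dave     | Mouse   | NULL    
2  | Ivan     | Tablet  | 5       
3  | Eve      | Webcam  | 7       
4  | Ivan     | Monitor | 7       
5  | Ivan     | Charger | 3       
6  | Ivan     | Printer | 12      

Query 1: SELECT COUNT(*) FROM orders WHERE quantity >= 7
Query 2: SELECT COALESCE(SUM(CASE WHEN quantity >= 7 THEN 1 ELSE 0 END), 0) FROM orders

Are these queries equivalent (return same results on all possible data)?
Yes, equivalent

Both queries return: [(3,)]

Reason: COUNT with WHERE vs conditional SUM (COALESCE handles empty-table NULL)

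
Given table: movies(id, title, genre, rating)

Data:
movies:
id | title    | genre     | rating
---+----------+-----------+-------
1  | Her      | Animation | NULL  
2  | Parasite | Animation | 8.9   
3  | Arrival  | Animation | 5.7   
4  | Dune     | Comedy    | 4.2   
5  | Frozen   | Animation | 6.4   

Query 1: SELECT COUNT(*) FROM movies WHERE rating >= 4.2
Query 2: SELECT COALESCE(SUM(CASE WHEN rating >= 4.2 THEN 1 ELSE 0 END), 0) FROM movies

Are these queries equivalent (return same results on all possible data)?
Yes, equivalent

Both queries return: [(4,)]

Reason: COUNT with WHERE vs conditional SUM (COALESCE handles empty-table NULL)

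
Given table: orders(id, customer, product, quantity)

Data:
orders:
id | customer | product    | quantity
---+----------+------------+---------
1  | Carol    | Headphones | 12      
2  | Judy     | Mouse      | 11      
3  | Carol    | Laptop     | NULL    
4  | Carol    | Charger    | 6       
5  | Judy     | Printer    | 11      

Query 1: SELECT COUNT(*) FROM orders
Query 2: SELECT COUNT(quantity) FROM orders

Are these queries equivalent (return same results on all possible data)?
No, not equivalent

Query 1 returns: [(5,)]
Query 2 returns: [(4,)]

Reason: COUNT(*) includes NULLs, COUNT(column) excludes them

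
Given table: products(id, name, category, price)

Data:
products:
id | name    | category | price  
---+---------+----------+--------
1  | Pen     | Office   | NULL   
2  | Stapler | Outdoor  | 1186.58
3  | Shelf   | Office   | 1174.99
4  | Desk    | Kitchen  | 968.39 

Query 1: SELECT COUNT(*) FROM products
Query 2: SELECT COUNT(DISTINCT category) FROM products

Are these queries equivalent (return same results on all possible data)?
No, not equivalent

Query 1 returns: [(4,)]
Query 2 returns: [(3,)]

Reason: COUNT(*) counts rows, COUNT(DISTINCT category) counts unique categorys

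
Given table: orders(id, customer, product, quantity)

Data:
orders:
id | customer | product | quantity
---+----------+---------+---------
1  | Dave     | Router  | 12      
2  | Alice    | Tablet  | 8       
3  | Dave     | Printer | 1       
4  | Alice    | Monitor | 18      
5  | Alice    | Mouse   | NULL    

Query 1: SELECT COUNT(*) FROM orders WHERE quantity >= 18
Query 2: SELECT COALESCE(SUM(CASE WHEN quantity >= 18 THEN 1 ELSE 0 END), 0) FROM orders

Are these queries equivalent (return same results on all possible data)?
Yes, equivalent

Both queries return: [(1,)]

Reason: COUNT with WHERE vs conditional SUM (COALESCE handles empty-table NULL)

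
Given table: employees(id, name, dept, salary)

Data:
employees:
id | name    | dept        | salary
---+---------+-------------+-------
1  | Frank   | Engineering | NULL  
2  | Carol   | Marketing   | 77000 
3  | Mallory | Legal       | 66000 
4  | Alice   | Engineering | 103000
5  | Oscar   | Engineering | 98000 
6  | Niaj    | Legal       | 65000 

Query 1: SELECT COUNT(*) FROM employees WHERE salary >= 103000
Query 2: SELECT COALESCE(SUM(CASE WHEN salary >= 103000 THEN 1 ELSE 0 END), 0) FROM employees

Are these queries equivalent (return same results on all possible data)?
Yes, equivalent

Both queries return: [(1,)]

Reason: COUNT with WHERE vs conditional SUM (COALESCE handles empty-table NULL)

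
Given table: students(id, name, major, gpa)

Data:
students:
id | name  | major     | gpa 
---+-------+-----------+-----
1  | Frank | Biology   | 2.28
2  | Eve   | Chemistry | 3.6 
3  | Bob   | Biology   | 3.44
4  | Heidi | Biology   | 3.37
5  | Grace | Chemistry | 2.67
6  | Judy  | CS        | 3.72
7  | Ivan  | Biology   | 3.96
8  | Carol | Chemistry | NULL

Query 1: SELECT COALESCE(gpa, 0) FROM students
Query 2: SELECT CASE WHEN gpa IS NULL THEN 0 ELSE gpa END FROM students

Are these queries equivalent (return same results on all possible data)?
Yes, equivalent

Both queries return: [(0,), (2.28,), (2.67,), (3.37,), (3.44,), (3.6,), (3.72,), (3.96,)]

Reason: COALESCE vs CASE for NULL handling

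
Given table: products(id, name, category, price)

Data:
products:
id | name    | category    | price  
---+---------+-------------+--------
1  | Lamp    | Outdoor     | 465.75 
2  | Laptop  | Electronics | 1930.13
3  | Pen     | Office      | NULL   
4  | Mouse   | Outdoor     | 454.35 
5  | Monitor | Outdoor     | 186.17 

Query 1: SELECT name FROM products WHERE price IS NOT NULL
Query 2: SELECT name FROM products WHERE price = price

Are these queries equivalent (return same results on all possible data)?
Yes, equivalent

Both queries return: [('Lamp',), ('Laptop',), ('Monitor',), ('Mouse',)]

Reason: IS NOT NULL vs self-equality (both exclude NULLs)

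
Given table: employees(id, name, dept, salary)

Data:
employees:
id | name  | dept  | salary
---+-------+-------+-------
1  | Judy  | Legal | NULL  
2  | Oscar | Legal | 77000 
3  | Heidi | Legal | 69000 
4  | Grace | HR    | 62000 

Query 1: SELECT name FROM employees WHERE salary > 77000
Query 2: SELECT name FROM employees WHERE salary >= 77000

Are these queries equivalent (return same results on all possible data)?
No, not equivalent

Query 1 returns: []
Query 2 returns: [('Oscar',)]

Reason: > vs >= gives different results when salary = 77000 exists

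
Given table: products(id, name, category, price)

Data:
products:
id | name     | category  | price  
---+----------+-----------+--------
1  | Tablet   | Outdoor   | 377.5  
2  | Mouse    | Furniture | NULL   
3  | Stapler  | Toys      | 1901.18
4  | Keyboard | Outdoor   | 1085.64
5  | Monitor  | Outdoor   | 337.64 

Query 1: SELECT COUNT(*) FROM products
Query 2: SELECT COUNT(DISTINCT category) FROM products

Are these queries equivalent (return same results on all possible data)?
No, not equivalent

Query 1 returns: [(5,)]
Query 2 returns: [(3,)]

Reason: COUNT(*) counts rows, COUNT(DISTINCT category) counts unique categorys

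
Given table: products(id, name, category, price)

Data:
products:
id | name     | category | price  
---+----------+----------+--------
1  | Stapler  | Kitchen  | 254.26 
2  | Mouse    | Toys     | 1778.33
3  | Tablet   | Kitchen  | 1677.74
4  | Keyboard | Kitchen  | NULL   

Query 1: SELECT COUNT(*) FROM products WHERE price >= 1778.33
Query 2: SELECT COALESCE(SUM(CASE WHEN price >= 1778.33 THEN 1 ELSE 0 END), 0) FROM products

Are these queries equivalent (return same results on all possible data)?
Yes, equivalent

Both queries return: [(1,)]

Reason: COUNT with WHERE vs conditional SUM (COALESCE handles empty-table NULL)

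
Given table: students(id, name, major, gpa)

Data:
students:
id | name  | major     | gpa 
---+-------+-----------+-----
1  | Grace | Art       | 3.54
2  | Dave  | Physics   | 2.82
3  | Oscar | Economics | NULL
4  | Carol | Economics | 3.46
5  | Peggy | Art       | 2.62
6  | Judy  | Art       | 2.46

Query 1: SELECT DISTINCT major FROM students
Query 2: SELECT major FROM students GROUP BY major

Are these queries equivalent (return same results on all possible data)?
Yes, equivalent

Both queries return: [('Art',), ('Economics',), ('Physics',)]

Reason: Both get unique majors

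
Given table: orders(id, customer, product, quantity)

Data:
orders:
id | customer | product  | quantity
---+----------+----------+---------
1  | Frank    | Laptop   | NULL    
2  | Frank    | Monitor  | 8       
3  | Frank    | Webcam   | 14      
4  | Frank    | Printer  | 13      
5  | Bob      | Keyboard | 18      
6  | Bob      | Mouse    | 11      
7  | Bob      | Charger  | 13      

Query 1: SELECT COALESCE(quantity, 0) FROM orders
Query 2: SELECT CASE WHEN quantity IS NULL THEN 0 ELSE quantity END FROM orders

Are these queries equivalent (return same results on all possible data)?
Yes, equivalent

Both queries return: [(0,), (8,), (11,), (13,), (13,), (14,), (18,)]

Reason: COALESCE vs CASE for NULL handling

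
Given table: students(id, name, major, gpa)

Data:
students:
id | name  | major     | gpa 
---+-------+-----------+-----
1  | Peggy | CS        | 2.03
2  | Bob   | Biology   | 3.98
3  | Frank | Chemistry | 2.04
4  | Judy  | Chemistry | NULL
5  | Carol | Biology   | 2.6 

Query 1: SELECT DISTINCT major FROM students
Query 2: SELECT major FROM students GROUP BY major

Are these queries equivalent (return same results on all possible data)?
Yes, equivalent

Both queries return: [('Biology',), ('CS',), ('Chemistry',)]

Reason: Both get unique majors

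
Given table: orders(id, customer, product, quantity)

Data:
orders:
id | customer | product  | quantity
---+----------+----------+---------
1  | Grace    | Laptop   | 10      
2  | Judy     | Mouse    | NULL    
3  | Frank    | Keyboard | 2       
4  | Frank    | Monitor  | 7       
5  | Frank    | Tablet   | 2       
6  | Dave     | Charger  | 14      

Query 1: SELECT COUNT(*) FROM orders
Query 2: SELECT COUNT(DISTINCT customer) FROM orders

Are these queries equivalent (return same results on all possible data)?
No, not equivalent

Query 1 returns: [(6,)]
Query 2 returns: [(4,)]

Reason: COUNT(*) counts rows, COUNT(DISTINCT customer) counts unique customers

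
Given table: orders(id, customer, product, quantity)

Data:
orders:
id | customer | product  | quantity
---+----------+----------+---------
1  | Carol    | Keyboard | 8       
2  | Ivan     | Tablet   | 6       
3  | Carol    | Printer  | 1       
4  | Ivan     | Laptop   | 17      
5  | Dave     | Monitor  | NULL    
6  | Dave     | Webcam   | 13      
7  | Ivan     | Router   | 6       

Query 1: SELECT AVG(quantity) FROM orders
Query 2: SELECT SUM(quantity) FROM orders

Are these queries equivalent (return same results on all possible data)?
No, not equivalent

Query 1 returns: [(8.5,)]
Query 2 returns: [(51,)]

Reason: AVG vs SUM give different aggregate values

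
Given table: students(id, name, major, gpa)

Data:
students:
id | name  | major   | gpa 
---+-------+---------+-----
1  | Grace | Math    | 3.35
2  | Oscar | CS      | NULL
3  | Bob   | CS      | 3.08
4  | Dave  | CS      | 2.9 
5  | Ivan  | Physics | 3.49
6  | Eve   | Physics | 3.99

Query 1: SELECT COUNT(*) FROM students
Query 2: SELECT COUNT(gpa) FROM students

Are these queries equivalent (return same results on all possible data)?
No, not equivalent

Query 1 returns: [(6,)]
Query 2 returns: [(5,)]

Reason: COUNT(*) includes NULLs, COUNT(column) excludes them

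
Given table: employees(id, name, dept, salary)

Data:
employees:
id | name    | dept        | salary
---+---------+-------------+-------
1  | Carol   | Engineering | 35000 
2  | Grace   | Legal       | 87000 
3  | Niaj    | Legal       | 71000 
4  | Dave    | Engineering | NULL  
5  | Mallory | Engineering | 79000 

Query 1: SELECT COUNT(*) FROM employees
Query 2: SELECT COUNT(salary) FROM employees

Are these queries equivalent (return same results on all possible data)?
No, not equivalent

Query 1 returns: [(5,)]
Query 2 returns: [(4,)]

Reason: COUNT(*) includes NULLs, COUNT(column) excludes them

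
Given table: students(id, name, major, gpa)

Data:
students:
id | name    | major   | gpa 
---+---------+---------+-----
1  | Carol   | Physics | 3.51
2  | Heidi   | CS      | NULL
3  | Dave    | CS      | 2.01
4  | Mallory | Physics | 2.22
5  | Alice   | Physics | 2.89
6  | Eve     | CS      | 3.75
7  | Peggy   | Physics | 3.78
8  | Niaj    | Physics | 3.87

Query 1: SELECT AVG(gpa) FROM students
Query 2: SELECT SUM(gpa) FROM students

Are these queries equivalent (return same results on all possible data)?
No, not equivalent

Query 1 returns: [(3.1471428571428572,)]
Query 2 returns: [(22.03,)]

Reason: AVG vs SUM give different aggregate values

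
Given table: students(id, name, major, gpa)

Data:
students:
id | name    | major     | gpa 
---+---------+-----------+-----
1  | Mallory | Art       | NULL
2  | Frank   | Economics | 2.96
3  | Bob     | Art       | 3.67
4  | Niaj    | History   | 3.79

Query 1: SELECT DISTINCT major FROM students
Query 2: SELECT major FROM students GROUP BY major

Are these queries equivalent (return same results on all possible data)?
Yes, equivalent

Both queries return: [('Art',), ('Economics',), ('History',)]

Reason: Both get unique majors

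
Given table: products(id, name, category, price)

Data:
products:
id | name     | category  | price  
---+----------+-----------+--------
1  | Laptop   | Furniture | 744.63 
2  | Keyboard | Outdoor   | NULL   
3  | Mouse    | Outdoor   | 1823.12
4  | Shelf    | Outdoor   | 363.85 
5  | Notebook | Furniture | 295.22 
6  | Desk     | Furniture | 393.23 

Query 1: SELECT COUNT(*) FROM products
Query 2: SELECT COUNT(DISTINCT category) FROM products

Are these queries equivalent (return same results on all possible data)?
No, not equivalent

Query 1 returns: [(6,)]
Query 2 returns: [(2,)]

Reason: COUNT(*) counts rows, COUNT(DISTINCT category) counts unique categorys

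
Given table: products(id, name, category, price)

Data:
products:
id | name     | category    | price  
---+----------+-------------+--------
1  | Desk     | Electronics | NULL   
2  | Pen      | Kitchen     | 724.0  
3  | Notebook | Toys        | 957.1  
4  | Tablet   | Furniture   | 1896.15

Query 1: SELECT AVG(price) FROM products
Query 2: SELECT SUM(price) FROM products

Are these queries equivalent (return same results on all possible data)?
No, not equivalent

Query 1 returns: [(1192.4166666666667,)]
Query 2 returns: [(3577.25,)]

Reason: AVG vs SUM give different aggregate values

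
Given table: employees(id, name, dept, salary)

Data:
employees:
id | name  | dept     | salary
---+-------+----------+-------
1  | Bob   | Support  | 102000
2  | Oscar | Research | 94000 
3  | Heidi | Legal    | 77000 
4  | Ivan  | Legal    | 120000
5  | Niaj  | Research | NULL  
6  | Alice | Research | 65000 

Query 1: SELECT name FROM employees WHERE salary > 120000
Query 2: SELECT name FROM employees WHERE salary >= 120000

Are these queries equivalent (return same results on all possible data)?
No, not equivalent

Query 1 returns: []
Query 2 returns: [('Ivan',)]

Reason: > vs >= gives different results when salary = 120000 exists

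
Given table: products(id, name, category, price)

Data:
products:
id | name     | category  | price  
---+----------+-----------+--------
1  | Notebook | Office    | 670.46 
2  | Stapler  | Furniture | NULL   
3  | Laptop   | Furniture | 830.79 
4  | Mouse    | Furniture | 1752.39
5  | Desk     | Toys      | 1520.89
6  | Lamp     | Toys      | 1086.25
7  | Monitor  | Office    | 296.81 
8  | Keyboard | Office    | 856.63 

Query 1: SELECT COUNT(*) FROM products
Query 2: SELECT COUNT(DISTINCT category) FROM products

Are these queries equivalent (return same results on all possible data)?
No, not equivalent

Query 1 returns: [(8,)]
Query 2 returns: [(3,)]

Reason: COUNT(*) counts rows, COUNT(DISTINCT category) counts unique categorys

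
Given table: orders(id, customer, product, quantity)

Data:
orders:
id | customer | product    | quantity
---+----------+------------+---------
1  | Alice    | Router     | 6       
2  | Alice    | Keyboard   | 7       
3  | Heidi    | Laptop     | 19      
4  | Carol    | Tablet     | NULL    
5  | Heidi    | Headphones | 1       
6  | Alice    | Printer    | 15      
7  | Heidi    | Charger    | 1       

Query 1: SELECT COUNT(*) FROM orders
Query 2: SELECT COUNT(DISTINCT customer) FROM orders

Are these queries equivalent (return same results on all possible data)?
No, not equivalent

Query 1 returns: [(7,)]
Query 2 returns: [(3,)]

Reason: COUNT(*) counts rows, COUNT(DISTINCT customer) counts unique customers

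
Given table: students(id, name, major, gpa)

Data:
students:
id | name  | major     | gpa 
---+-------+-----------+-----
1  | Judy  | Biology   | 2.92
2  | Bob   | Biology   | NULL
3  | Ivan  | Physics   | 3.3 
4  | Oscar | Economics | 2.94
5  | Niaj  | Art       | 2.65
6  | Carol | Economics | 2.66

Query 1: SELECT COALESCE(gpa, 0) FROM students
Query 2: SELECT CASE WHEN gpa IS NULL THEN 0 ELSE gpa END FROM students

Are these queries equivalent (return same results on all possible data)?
Yes, equivalent

Both queries return: [(0,), (2.65,), (2.66,), (2.92,), (2.94,), (3.3,)]

Reason: COALESCE vs CASE for NULL handling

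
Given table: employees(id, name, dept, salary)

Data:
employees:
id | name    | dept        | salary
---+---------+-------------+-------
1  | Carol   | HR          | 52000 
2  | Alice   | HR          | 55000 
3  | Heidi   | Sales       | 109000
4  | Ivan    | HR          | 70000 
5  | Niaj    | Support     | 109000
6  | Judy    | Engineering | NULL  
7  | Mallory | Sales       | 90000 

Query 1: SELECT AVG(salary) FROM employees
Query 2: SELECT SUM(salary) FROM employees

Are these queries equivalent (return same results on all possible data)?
No, not equivalent

Query 1 returns: [(80833.33333333333,)]
Query 2 returns: [(485000,)]

Reason: AVG vs SUM give different aggregate values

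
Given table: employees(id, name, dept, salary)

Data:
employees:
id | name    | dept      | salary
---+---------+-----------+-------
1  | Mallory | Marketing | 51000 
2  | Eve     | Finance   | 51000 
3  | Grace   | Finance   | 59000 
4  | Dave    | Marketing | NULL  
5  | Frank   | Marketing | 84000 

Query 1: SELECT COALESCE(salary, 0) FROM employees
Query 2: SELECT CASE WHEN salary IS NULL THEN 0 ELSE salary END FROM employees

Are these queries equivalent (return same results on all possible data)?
Yes, equivalent

Both queries return: [(0,), (51000,), (51000,), (59000,), (84000,)]

Reason: COALESCE vs CASE for NULL handling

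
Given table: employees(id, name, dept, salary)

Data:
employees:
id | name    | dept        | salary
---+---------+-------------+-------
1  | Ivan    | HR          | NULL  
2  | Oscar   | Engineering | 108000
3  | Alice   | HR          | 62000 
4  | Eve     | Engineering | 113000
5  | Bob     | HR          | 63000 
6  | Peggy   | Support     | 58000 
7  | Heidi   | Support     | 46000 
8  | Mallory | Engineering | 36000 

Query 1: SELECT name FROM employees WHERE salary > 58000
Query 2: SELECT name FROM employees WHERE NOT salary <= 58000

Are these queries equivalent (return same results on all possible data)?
Yes, equivalent

Both queries return: [('Alice',), ('Bob',), ('Eve',), ('Oscar',)]

Reason: Both filter salary > 58000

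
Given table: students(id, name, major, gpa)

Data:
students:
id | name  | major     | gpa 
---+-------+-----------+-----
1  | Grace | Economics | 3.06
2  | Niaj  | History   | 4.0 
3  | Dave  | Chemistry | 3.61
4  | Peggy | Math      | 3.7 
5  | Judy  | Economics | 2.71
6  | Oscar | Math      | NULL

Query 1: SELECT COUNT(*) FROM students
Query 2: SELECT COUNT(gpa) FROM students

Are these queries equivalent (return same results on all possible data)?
No, not equivalent

Query 1 returns: [(6,)]
Query 2 returns: [(5,)]

Reason: COUNT(*) includes NULLs, COUNT(column) excludes them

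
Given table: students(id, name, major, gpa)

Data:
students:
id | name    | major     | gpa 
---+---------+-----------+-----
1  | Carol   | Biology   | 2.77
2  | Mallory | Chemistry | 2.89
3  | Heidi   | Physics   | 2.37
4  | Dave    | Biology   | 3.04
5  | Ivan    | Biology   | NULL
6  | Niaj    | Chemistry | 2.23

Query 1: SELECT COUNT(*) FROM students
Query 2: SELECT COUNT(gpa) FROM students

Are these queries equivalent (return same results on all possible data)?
No, not equivalent

Query 1 returns: [(6,)]
Query 2 returns: [(5,)]

Reason: COUNT(*) includes NULLs, COUNT(column) excludes them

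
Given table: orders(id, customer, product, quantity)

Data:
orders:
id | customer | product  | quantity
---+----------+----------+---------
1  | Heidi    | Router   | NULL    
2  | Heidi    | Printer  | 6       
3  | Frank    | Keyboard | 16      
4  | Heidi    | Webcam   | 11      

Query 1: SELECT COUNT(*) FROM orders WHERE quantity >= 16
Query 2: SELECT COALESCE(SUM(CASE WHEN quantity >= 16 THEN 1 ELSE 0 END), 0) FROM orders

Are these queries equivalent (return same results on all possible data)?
Yes, equivalent

Both queries return: [(1,)]

Reason: COUNT with WHERE vs conditional SUM (COALESCE handles empty-table NULL)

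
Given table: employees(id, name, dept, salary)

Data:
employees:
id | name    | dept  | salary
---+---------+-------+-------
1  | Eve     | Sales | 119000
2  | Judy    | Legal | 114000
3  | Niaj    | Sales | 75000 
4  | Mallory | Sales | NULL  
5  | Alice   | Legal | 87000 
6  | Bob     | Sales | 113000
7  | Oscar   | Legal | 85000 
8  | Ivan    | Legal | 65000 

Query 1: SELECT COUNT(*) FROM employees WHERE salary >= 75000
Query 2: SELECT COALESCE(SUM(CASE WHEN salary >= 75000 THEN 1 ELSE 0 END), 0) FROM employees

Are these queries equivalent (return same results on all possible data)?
Yes, equivalent

Both queries return: [(6,)]

Reason: COUNT with WHERE vs conditional SUM (COALESCE handles empty-table NULL)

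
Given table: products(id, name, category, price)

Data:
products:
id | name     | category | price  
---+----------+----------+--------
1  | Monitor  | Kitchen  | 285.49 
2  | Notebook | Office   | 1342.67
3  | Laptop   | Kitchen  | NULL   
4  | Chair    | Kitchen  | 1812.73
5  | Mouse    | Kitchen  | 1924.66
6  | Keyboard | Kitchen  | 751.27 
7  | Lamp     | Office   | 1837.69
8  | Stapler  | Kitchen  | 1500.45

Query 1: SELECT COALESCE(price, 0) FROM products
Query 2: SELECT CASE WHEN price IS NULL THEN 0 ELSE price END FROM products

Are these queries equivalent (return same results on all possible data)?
Yes, equivalent

Both queries return: [(0,), (285.49,), (751.27,), (1342.67,), (1500.45,), (1812.73,), (1837.69,), (1924.66,)]

Reason: COALESCE vs CASE for NULL handling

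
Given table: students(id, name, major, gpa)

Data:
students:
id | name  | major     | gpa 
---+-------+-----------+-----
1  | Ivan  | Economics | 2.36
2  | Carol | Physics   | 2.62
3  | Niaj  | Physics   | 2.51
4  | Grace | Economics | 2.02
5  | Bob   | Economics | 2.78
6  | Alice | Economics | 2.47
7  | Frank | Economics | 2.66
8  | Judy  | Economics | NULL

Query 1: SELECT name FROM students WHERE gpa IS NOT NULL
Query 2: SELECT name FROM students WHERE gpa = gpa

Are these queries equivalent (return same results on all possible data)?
Yes, equivalent

Both queries return: [('Alice',), ('Bob',), ('Carol',), ('Frank',), ('Grace',), ('Ivan',), ('Niaj',)]

Reason: IS NOT NULL vs self-equality (both exclude NULLs)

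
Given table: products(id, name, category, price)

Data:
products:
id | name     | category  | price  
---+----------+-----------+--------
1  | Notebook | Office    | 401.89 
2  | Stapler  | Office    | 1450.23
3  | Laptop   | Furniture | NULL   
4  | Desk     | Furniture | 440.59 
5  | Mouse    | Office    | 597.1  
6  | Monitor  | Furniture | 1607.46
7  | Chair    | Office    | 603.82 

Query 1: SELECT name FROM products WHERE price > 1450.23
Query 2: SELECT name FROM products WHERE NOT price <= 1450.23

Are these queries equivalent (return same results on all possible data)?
Yes, equivalent

Both queries return: [('Monitor',)]

Reason: Both filter price > 1450.23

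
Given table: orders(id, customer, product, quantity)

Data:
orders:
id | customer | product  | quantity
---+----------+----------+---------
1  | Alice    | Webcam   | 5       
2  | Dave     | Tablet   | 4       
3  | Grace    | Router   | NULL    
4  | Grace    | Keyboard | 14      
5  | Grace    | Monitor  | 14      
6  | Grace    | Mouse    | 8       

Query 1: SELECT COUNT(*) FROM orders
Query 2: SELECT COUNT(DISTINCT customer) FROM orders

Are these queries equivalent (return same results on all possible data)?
No, not equivalent

Query 1 returns: [(6,)]
Query 2 returns: [(3,)]

Reason: COUNT(*) counts rows, COUNT(DISTINCT customer) counts unique customers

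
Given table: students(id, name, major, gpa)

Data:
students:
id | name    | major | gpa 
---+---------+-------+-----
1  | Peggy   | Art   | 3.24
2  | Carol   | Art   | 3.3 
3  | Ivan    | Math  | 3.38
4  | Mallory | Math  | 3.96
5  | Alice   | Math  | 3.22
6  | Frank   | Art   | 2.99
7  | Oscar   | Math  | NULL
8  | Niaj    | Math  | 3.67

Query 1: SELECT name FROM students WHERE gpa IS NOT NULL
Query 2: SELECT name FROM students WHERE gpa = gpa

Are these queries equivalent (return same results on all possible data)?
Yes, equivalent

Both queries return: [('Alice',), ('Carol',), ('Frank',), ('Ivan',), ('Mallory',), ('Niaj',), ('Peggy',)]

Reason: IS NOT NULL vs self-equality (both exclude NULLs)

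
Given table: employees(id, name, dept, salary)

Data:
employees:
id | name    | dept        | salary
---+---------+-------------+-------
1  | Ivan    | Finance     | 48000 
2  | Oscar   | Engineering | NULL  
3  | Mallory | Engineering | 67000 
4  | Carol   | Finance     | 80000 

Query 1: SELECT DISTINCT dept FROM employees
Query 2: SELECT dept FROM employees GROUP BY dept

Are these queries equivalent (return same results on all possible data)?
Yes, equivalent

Both queries return: [('Engineering',), ('Finance',)]

Reason: Both get unique depts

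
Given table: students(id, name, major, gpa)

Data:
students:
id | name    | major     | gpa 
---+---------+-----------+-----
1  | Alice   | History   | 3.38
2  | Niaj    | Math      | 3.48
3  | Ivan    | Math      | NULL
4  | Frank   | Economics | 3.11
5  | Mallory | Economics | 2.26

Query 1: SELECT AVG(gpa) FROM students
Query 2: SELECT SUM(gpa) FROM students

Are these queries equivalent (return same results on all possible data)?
No, not equivalent

Query 1 returns: [(3.0575,)]
Query 2 returns: [(12.23,)]

Reason: AVG vs SUM give different aggregate values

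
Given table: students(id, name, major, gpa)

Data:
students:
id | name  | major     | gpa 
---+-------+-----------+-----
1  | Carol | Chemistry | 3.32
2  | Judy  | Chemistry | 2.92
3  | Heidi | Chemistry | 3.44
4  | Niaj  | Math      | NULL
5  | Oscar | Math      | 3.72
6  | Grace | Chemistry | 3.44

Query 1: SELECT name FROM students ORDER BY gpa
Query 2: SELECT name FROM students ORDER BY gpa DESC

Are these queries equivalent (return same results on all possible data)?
No, not equivalent

Query 1 returns: [('Niaj',), ('Judy',), ('Carol',), ('Heidi',), ('Grace',), ('Oscar',)]
Query 2 returns: [('Oscar',), ('Heidi',), ('Grace',), ('Carol',), ('Judy',), ('Niaj',)]

Reason: ASC vs DESC gives opposite ordering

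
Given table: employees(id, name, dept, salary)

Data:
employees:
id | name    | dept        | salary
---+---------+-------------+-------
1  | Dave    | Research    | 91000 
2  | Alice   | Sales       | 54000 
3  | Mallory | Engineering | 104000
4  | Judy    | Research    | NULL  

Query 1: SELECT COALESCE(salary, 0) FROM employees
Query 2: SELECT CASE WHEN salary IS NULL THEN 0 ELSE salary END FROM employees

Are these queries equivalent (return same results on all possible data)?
Yes, equivalent

Both queries return: [(0,), (54000,), (91000,), (104000,)]

Reason: COALESCE vs CASE for NULL handling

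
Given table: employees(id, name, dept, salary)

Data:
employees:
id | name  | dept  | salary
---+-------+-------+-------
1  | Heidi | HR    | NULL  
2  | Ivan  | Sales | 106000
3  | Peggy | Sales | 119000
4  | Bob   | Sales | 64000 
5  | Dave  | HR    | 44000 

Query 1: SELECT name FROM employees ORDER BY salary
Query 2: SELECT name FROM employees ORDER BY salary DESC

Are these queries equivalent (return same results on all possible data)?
No, not equivalent

Query 1 returns: [('Heidi',), ('Dave',), ('Bob',), ('Ivan',), ('Peggy',)]
Query 2 returns: [('Peggy',), ('Ivan',), ('Bob',), ('Dave',), ('Heidi',)]

Reason: ASC vs DESC gives opposite ordering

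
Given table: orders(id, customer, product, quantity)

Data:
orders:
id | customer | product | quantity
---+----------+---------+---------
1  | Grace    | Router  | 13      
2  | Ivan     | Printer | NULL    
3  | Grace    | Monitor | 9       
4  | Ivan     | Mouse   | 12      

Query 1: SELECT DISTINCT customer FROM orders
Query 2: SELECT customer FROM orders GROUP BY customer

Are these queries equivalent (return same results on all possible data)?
Yes, equivalent

Both queries return: [('Grace',), ('Ivan',)]

Reason: Both get unique customers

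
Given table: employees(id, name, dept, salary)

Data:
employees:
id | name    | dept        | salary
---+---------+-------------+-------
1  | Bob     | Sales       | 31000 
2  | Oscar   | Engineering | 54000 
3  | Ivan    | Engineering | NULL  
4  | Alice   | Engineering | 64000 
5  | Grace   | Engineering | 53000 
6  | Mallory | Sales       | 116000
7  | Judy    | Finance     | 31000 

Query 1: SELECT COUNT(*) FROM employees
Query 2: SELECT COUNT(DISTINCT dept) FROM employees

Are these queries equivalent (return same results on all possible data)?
No, not equivalent

Query 1 returns: [(7,)]
Query 2 returns: [(3,)]

Reason: COUNT(*) counts rows, COUNT(DISTINCT dept) counts unique depts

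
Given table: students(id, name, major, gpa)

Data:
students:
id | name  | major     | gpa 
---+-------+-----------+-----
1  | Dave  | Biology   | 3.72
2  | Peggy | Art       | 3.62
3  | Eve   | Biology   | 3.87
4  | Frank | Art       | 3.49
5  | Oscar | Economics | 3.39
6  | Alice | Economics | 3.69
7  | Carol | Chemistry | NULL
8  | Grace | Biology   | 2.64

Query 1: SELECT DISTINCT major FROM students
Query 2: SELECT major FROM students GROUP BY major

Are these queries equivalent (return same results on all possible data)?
Yes, equivalent

Both queries return: [('Art',), ('Biology',), ('Chemistry',), ('Economics',)]

Reason: Both get unique majors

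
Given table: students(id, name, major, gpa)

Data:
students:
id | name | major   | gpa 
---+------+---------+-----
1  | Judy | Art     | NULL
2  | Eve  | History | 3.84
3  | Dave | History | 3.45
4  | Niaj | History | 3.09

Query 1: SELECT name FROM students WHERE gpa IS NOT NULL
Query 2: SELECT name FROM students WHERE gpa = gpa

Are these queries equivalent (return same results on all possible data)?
Yes, equivalent

Both queries return: [('Dave',), ('Eve',), ('Niaj',)]

Reason: IS NOT NULL vs self-equality (both exclude NULLs)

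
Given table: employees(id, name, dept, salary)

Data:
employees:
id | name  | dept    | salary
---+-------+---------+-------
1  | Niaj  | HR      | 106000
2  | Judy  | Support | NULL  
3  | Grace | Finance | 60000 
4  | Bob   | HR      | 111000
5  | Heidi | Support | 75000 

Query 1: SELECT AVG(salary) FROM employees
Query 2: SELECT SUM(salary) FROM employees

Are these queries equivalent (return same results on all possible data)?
No, not equivalent

Query 1 returns: [(88000.0,)]
Query 2 returns: [(352000,)]

Reason: AVG vs SUM give different aggregate values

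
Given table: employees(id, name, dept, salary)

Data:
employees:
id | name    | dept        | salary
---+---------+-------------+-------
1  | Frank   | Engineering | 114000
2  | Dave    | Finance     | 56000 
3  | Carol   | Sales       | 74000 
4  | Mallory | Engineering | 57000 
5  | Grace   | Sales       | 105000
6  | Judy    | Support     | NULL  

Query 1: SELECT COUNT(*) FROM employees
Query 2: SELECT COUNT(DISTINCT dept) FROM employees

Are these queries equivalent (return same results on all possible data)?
No, not equivalent

Query 1 returns: [(6,)]
Query 2 returns: [(4,)]

Reason: COUNT(*) counts rows, COUNT(DISTINCT dept) counts unique depts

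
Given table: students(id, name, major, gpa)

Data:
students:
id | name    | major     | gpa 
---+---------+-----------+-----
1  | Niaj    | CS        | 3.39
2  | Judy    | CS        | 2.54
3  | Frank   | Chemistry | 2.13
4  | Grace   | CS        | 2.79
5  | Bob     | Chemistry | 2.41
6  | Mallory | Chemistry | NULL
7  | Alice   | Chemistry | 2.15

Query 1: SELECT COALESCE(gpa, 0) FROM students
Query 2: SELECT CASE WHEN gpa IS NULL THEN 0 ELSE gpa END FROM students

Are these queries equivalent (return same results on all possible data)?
Yes, equivalent

Both queries return: [(0,), (2.13,), (2.15,), (2.41,), (2.54,), (2.79,), (3.39,)]

Reason: COALESCE vs CASE for NULL handling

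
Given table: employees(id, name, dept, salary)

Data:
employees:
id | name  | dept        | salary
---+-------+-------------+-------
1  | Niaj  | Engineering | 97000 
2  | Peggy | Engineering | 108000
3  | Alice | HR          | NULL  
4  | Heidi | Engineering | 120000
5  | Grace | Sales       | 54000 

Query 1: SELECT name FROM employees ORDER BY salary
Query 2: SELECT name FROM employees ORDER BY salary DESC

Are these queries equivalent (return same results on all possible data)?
No, not equivalent

Query 1 returns: [('Alice',), ('Grace',), ('Niaj',), ('Peggy',), ('Heidi',)]
Query 2 returns: [('Heidi',), ('Peggy',), ('Niaj',), ('Grace',), ('Alice',)]

Reason: ASC vs DESC gives opposite ordering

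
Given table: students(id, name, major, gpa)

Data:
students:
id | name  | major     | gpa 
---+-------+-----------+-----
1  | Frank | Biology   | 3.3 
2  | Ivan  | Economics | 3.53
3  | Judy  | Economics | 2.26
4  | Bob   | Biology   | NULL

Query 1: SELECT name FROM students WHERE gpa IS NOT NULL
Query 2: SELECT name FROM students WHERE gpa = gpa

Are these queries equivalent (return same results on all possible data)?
Yes, equivalent

Both queries return: [('Frank',), ('Ivan',), ('Judy',)]

Reason: IS NOT NULL vs self-equality (both exclude NULLs)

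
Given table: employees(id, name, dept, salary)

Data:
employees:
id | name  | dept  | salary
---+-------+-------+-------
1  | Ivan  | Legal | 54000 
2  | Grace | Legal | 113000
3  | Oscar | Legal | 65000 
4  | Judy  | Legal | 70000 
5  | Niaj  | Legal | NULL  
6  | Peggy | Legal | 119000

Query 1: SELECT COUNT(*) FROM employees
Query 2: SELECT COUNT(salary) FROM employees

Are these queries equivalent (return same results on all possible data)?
No, not equivalent

Query 1 returns: [(6,)]
Query 2 returns: [(5,)]

Reason: COUNT(*) includes NULLs, COUNT(column) excludes them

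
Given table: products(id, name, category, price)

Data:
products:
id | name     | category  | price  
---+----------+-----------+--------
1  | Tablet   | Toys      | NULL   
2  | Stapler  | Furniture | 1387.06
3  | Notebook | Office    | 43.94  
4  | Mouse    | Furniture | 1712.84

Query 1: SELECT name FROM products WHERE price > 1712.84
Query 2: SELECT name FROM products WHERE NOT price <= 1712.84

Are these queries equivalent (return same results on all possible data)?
Yes, equivalent

Both queries return: []

Reason: Both filter price > 1712.84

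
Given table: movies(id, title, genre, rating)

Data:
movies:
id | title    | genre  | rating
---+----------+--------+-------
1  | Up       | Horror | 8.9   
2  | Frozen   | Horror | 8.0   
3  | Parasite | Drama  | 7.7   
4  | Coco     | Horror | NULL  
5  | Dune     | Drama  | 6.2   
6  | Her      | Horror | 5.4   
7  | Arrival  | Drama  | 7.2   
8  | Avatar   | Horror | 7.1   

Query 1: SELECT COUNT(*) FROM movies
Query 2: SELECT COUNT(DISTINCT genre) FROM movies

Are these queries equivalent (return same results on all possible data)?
No, not equivalent

Query 1 returns: [(8,)]
Query 2 returns: [(2,)]

Reason: COUNT(*) counts rows, COUNT(DISTINCT genre) counts unique genres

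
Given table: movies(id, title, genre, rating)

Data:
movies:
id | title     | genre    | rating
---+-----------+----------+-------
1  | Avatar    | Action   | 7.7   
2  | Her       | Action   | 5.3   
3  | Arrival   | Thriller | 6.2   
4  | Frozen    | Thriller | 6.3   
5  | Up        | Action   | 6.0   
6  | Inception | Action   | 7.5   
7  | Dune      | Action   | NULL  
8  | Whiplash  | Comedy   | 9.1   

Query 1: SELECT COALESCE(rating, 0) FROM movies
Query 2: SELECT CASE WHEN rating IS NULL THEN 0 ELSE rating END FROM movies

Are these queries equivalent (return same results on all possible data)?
Yes, equivalent

Both queries return: [(0,), (5.3,), (6.0,), (6.2,), (6.3,), (7.5,), (7.7,), (9.1,)]

Reason: COALESCE vs CASE for NULL handling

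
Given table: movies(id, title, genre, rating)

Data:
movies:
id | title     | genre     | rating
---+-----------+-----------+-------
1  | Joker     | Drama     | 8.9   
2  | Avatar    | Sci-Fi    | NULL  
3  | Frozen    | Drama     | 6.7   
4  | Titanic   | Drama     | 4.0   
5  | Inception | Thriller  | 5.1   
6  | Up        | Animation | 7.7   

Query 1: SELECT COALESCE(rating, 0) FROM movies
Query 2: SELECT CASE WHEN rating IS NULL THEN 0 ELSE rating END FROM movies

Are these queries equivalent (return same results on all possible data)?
Yes, equivalent

Both queries return: [(0,), (4.0,), (5.1,), (6.7,), (7.7,), (8.9,)]

Reason: COALESCE vs CASE for NULL handling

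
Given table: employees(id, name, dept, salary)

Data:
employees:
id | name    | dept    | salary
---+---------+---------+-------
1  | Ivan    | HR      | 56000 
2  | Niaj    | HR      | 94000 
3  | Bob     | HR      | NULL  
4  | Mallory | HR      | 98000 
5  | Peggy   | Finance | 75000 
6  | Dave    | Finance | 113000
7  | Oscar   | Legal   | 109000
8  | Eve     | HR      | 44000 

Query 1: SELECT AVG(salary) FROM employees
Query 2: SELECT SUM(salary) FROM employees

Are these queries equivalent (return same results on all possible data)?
No, not equivalent

Query 1 returns: [(84142.85714285714,)]
Query 2 returns: [(589000,)]

Reason: AVG vs SUM give different aggregate values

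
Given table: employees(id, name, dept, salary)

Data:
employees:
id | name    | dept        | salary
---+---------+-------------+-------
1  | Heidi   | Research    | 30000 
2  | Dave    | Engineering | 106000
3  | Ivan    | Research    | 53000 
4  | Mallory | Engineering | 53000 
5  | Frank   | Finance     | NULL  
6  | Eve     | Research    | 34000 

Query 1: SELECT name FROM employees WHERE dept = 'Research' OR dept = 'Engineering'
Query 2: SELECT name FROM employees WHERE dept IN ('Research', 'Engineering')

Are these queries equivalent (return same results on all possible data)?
Yes, equivalent

Both queries return: [('Dave',), ('Eve',), ('Heidi',), ('Ivan',), ('Mallory',)]

Reason: OR vs IN are equivalent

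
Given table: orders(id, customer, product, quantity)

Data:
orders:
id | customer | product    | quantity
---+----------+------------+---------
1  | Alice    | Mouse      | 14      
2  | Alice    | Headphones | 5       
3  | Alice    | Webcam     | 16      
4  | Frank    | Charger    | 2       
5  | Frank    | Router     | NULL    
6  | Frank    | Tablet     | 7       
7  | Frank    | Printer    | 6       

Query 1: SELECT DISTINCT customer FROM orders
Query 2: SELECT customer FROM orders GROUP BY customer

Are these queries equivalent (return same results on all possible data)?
Yes, equivalent

Both queries return: [('Alice',), ('Frank',)]

Reason: Both get unique customers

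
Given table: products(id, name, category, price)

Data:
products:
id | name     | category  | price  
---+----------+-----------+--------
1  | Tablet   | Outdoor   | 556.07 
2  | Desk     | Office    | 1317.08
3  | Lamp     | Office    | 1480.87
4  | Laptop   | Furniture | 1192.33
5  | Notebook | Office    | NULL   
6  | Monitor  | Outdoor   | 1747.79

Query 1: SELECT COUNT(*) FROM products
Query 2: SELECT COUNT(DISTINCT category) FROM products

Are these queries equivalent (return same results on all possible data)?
No, not equivalent

Query 1 returns: [(6,)]
Query 2 returns: [(3,)]

Reason: COUNT(*) counts rows, COUNT(DISTINCT category) counts unique categorys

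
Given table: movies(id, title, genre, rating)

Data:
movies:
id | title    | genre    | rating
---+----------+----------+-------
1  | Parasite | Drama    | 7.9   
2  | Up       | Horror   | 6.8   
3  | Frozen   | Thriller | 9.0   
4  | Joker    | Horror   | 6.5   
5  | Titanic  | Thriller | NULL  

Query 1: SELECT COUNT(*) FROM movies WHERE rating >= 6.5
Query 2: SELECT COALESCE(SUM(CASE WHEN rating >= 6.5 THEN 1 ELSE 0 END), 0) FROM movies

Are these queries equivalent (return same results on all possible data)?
Yes, equivalent

Both queries return: [(4,)]

Reason: COUNT with WHERE vs conditional SUM (COALESCE handles empty-table NULL)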